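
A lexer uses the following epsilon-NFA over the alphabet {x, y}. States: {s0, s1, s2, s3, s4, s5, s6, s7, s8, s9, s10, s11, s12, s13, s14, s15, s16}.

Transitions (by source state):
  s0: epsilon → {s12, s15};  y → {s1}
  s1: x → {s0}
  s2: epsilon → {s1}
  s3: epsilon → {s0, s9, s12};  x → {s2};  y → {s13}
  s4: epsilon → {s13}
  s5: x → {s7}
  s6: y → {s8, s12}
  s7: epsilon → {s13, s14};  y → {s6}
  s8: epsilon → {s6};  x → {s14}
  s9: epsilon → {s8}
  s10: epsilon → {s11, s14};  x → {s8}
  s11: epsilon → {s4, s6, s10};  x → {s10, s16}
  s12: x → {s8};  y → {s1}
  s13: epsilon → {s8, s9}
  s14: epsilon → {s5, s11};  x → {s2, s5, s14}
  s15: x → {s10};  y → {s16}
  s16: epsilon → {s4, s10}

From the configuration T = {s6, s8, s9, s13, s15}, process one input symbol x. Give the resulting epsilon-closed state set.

s8 on x → {s14}.
s15 on x → {s10}.
No x-transition from s6, s9, s13.
Union after reading x: {s10, s14}.
Now take the epsilon-closure:
From s10 via epsilon: add s11.
From s14 via epsilon: add s5.
From s11 via epsilon: add s4, s6.
From s4 via epsilon: add s13.
From s13 via epsilon: add s8, s9.
No new states can be added; the closed set is {s4, s5, s6, s8, s9, s10, s11, s13, s14}.

{s4, s5, s6, s8, s9, s10, s11, s13, s14}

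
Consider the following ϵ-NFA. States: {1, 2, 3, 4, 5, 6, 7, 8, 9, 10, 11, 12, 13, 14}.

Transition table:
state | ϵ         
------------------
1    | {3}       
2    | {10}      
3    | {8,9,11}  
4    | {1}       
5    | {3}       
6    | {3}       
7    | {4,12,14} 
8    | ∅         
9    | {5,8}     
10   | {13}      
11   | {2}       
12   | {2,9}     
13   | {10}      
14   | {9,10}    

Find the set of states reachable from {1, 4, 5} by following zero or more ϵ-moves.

Start with {1, 4, 5}.
From 1 via ϵ: add 3.
From 3 via ϵ: add 8, 9, 11.
From 11 via ϵ: add 2.
From 2 via ϵ: add 10.
From 10 via ϵ: add 13.
No new states can be added; the closed set is {1, 2, 3, 4, 5, 8, 9, 10, 11, 13}.

{1, 2, 3, 4, 5, 8, 9, 10, 11, 13}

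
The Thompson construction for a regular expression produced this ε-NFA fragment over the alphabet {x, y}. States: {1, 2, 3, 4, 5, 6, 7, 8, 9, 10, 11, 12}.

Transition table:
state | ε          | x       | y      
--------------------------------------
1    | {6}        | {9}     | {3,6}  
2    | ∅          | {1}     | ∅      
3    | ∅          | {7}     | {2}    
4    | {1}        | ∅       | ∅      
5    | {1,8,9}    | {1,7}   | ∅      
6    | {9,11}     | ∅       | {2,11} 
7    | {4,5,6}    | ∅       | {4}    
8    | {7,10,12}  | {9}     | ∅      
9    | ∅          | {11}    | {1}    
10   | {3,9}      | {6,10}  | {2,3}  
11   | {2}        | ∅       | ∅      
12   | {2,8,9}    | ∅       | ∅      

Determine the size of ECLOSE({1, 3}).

6

Start with {1, 3}.
From 1 via ε: add 6.
From 6 via ε: add 9, 11.
From 11 via ε: add 2.
ε-closure = {1, 2, 3, 6, 9, 11}, which has 6 states.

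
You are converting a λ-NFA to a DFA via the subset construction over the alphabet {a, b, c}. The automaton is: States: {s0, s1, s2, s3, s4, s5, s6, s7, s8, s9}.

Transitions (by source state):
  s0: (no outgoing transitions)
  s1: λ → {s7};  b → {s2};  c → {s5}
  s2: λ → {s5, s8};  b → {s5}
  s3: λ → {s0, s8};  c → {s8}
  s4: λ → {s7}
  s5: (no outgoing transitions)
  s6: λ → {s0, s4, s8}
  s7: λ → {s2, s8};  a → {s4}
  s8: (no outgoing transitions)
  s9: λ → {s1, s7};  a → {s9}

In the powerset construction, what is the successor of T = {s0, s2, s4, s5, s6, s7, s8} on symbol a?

{s2, s4, s5, s7, s8}

s7 on a → {s4}.
No a-transition from s0, s2, s4, s5, s6, s8.
Union after reading a: {s4}.
Now take the λ-closure:
From s4 via λ: add s7.
From s7 via λ: add s2, s8.
From s2 via λ: add s5.
No new states can be added; the closed set is {s2, s4, s5, s7, s8}.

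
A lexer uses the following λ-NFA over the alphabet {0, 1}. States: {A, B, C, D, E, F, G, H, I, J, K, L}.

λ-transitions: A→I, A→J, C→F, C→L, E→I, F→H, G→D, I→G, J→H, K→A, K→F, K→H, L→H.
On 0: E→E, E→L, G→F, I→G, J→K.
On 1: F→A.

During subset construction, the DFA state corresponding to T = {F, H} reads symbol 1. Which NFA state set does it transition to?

F on 1 → {A}.
No 1-transition from H.
Union after reading 1: {A}.
Now take the λ-closure:
From A via λ: add I, J.
From I via λ: add G.
From J via λ: add H.
From G via λ: add D.
No new states can be added; the closed set is {A, D, G, H, I, J}.

{A, D, G, H, I, J}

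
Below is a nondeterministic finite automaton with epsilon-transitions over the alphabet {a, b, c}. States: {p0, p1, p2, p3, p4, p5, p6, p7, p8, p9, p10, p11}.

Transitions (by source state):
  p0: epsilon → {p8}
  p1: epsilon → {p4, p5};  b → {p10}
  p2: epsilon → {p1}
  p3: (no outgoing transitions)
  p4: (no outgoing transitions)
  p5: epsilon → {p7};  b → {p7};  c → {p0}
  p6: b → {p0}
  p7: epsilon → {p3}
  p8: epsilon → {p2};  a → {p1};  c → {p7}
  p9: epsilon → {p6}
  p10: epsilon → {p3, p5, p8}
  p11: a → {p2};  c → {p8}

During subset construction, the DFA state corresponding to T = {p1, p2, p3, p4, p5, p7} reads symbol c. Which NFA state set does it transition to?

{p0, p1, p2, p3, p4, p5, p7, p8}

p5 on c → {p0}.
No c-transition from p1, p2, p3, p4, p7.
Union after reading c: {p0}.
Now take the epsilon-closure:
From p0 via epsilon: add p8.
From p8 via epsilon: add p2.
From p2 via epsilon: add p1.
From p1 via epsilon: add p4, p5.
From p5 via epsilon: add p7.
From p7 via epsilon: add p3.
No new states can be added; the closed set is {p0, p1, p2, p3, p4, p5, p7, p8}.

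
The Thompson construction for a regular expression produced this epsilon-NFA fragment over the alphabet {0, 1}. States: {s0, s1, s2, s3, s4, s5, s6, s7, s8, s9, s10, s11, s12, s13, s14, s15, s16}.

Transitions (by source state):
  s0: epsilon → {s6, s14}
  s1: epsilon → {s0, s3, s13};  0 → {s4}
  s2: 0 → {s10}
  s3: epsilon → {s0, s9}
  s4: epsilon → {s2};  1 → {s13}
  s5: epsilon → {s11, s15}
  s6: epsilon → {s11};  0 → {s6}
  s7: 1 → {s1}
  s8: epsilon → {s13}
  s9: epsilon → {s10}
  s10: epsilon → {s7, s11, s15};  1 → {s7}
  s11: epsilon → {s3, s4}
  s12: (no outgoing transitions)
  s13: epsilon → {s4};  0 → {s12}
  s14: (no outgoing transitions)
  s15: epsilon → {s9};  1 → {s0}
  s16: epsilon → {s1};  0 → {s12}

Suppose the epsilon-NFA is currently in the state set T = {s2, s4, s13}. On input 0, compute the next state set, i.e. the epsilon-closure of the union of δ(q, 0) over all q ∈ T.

s2 on 0 → {s10}.
s13 on 0 → {s12}.
No 0-transition from s4.
Union after reading 0: {s10, s12}.
Now take the epsilon-closure:
From s10 via epsilon: add s7, s11, s15.
From s11 via epsilon: add s3, s4.
From s15 via epsilon: add s9.
From s3 via epsilon: add s0.
From s4 via epsilon: add s2.
From s0 via epsilon: add s6, s14.
No new states can be added; the closed set is {s0, s2, s3, s4, s6, s7, s9, s10, s11, s12, s14, s15}.

{s0, s2, s3, s4, s6, s7, s9, s10, s11, s12, s14, s15}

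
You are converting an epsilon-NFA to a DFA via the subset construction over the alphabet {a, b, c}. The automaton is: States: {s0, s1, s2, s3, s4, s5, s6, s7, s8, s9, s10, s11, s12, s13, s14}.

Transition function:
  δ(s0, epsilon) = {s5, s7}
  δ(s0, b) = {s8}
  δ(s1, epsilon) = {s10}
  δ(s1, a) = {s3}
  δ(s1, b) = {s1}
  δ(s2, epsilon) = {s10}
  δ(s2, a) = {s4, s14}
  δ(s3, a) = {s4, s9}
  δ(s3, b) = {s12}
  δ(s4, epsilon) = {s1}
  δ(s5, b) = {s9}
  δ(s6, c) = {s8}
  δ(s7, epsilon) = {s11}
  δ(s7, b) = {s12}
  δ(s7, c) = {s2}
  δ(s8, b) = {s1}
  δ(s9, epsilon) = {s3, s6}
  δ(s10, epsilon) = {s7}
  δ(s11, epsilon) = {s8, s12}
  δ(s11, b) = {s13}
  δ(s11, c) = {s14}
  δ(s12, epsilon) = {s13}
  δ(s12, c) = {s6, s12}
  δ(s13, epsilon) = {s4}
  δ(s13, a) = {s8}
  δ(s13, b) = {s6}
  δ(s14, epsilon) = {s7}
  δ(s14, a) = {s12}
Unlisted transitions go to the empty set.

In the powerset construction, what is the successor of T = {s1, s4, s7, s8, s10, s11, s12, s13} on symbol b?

s1 on b → {s1}.
s7 on b → {s12}.
s8 on b → {s1}.
s11 on b → {s13}.
s13 on b → {s6}.
No b-transition from s4, s10, s12.
Union after reading b: {s1, s6, s12, s13}.
Now take the epsilon-closure:
From s1 via epsilon: add s10.
From s13 via epsilon: add s4.
From s10 via epsilon: add s7.
From s7 via epsilon: add s11.
From s11 via epsilon: add s8.
No new states can be added; the closed set is {s1, s4, s6, s7, s8, s10, s11, s12, s13}.

{s1, s4, s6, s7, s8, s10, s11, s12, s13}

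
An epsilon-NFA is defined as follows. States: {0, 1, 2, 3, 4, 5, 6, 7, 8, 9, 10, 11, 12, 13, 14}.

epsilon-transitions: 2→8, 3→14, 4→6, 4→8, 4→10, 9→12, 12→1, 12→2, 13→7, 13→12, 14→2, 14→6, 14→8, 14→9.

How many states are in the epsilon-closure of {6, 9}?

Start with {6, 9}.
From 9 via epsilon: add 12.
From 12 via epsilon: add 1, 2.
From 2 via epsilon: add 8.
epsilon-closure = {1, 2, 6, 8, 9, 12}, which has 6 states.

6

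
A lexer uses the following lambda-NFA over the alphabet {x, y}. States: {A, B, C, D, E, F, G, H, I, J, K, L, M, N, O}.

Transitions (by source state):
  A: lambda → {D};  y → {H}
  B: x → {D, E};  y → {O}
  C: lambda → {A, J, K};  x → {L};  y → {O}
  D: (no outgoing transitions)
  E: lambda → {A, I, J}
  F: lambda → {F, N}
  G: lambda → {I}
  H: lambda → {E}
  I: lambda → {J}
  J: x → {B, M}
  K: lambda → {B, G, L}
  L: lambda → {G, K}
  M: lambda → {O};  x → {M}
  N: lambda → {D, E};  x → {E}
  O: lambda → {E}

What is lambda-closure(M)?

{A, D, E, I, J, M, O}

Start with {M}.
From M via lambda: add O.
From O via lambda: add E.
From E via lambda: add A, I, J.
From A via lambda: add D.
No new states can be added; the closed set is {A, D, E, I, J, M, O}.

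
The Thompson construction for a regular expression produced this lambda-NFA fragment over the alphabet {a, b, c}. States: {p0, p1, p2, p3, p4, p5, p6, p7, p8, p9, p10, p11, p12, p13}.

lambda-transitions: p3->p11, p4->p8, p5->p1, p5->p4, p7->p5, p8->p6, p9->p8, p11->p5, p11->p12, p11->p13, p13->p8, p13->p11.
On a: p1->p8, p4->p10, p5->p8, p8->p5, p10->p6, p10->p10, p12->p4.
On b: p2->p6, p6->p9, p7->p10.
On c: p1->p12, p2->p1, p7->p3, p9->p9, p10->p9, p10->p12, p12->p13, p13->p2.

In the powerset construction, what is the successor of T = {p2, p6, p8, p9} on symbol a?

p8 on a → {p5}.
No a-transition from p2, p6, p9.
Union after reading a: {p5}.
Now take the lambda-closure:
From p5 via lambda: add p1, p4.
From p4 via lambda: add p8.
From p8 via lambda: add p6.
No new states can be added; the closed set is {p1, p4, p5, p6, p8}.

{p1, p4, p5, p6, p8}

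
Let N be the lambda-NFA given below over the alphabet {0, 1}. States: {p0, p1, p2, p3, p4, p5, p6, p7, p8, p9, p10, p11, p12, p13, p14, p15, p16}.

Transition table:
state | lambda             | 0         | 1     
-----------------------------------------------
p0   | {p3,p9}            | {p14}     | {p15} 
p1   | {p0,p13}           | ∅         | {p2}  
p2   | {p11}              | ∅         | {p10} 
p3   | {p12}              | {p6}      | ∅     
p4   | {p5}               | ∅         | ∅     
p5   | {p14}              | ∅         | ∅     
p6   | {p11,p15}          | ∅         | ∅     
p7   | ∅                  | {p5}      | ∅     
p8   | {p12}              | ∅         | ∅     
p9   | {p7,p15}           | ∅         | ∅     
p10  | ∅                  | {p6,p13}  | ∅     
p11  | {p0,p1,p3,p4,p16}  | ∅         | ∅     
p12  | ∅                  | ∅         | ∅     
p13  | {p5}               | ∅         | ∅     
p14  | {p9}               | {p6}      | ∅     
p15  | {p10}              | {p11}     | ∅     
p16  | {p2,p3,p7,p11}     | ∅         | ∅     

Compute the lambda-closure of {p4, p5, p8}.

{p4, p5, p7, p8, p9, p10, p12, p14, p15}

Start with {p4, p5, p8}.
From p5 via lambda: add p14.
From p8 via lambda: add p12.
From p14 via lambda: add p9.
From p9 via lambda: add p7, p15.
From p15 via lambda: add p10.
No new states can be added; the closed set is {p4, p5, p7, p8, p9, p10, p12, p14, p15}.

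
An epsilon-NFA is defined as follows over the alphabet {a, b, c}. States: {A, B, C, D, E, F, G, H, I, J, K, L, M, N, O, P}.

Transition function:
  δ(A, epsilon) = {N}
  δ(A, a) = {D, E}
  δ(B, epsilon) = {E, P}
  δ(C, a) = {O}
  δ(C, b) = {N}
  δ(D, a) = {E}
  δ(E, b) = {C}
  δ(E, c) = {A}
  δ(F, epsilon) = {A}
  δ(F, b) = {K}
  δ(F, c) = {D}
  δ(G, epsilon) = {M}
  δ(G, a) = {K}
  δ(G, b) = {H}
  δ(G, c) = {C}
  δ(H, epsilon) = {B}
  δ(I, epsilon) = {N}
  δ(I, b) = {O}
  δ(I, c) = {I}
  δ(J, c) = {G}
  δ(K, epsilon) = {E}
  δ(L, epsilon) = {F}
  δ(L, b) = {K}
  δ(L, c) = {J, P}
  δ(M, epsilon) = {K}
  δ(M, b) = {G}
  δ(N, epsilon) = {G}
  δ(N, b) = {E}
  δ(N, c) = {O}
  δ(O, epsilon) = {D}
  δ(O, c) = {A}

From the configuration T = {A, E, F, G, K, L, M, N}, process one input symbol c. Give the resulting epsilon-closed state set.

{A, C, D, E, G, J, K, M, N, O, P}

E on c → {A}.
F on c → {D}.
G on c → {C}.
L on c → {J, P}.
N on c → {O}.
No c-transition from A, K, M.
Union after reading c: {A, C, D, J, O, P}.
Now take the epsilon-closure:
From A via epsilon: add N.
From N via epsilon: add G.
From G via epsilon: add M.
From M via epsilon: add K.
From K via epsilon: add E.
No new states can be added; the closed set is {A, C, D, E, G, J, K, M, N, O, P}.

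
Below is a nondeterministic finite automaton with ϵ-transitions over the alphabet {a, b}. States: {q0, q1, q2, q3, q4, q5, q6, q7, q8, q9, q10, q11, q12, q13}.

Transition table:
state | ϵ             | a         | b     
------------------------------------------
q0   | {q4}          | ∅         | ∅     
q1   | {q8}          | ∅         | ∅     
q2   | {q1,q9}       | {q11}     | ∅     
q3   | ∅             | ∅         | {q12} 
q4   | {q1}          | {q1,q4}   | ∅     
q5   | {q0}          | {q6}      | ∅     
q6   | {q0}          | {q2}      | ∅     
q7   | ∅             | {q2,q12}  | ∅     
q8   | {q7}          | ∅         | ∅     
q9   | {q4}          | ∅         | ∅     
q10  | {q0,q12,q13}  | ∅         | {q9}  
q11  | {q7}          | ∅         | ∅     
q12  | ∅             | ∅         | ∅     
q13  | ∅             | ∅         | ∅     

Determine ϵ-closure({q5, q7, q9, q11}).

Start with {q5, q7, q9, q11}.
From q5 via ϵ: add q0.
From q9 via ϵ: add q4.
From q4 via ϵ: add q1.
From q1 via ϵ: add q8.
No new states can be added; the closed set is {q0, q1, q4, q5, q7, q8, q9, q11}.

{q0, q1, q4, q5, q7, q8, q9, q11}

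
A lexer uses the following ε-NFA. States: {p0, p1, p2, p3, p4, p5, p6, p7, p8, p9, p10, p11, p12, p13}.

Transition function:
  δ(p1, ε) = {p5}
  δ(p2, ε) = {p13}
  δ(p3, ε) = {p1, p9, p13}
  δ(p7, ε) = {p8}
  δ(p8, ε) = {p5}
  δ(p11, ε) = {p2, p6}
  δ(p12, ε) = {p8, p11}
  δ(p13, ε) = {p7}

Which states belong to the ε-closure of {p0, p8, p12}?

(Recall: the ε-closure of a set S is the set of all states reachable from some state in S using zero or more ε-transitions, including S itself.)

{p0, p2, p5, p6, p7, p8, p11, p12, p13}

Start with {p0, p8, p12}.
From p8 via ε: add p5.
From p12 via ε: add p11.
From p11 via ε: add p2, p6.
From p2 via ε: add p13.
From p13 via ε: add p7.
No new states can be added; the closed set is {p0, p2, p5, p6, p7, p8, p11, p12, p13}.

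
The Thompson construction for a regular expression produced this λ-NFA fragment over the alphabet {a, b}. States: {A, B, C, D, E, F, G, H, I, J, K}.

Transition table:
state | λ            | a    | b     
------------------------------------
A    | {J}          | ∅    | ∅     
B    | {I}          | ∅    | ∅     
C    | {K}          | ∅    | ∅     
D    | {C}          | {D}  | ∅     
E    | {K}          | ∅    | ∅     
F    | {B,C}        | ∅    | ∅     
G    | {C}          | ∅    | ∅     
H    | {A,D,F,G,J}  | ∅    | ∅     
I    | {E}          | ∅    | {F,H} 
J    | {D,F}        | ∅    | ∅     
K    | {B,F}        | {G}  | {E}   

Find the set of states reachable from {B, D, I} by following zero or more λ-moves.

{B, C, D, E, F, I, K}

Start with {B, D, I}.
From D via λ: add C.
From I via λ: add E.
From C via λ: add K.
From K via λ: add F.
No new states can be added; the closed set is {B, C, D, E, F, I, K}.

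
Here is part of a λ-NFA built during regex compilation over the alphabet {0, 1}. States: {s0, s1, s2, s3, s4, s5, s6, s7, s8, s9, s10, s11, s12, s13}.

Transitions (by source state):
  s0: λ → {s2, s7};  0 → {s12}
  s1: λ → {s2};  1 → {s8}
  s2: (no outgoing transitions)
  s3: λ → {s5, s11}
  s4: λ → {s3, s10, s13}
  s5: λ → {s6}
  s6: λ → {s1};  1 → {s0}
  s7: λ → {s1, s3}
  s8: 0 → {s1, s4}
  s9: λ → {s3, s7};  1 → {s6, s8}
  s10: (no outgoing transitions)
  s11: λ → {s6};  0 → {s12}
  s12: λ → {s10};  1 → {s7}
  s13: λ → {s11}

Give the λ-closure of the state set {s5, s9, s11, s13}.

Start with {s5, s9, s11, s13}.
From s5 via λ: add s6.
From s9 via λ: add s3, s7.
From s6 via λ: add s1.
From s1 via λ: add s2.
No new states can be added; the closed set is {s1, s2, s3, s5, s6, s7, s9, s11, s13}.

{s1, s2, s3, s5, s6, s7, s9, s11, s13}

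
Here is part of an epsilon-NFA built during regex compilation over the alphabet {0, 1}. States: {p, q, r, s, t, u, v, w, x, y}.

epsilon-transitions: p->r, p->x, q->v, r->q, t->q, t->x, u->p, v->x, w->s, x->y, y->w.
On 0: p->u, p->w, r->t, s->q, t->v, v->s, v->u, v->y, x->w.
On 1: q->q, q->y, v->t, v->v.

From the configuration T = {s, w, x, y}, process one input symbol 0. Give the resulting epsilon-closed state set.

s on 0 → {q}.
x on 0 → {w}.
No 0-transition from w, y.
Union after reading 0: {q, w}.
Now take the epsilon-closure:
From q via epsilon: add v.
From w via epsilon: add s.
From v via epsilon: add x.
From x via epsilon: add y.
No new states can be added; the closed set is {q, s, v, w, x, y}.

{q, s, v, w, x, y}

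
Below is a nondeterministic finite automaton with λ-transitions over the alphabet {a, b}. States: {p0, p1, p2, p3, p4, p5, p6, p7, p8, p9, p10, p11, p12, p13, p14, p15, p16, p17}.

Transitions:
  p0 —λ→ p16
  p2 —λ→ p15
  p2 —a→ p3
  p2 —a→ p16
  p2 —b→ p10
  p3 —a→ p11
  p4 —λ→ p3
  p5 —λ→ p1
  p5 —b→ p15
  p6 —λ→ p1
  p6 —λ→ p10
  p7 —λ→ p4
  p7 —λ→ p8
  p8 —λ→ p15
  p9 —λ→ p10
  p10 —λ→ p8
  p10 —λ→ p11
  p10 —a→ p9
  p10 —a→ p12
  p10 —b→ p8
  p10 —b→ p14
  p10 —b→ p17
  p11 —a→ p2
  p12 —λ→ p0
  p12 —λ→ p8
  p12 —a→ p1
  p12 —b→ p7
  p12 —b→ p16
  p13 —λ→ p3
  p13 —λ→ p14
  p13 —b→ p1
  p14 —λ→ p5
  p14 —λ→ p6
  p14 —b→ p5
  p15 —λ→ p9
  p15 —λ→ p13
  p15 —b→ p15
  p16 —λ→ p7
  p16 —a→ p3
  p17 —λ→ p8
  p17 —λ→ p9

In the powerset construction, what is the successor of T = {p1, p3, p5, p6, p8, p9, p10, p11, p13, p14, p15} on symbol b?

{p1, p3, p5, p6, p8, p9, p10, p11, p13, p14, p15, p17}

p5 on b → {p15}.
p10 on b → {p8, p14, p17}.
p13 on b → {p1}.
p14 on b → {p5}.
p15 on b → {p15}.
No b-transition from p1, p3, p6, p8, p9, p11.
Union after reading b: {p1, p5, p8, p14, p15, p17}.
Now take the λ-closure:
From p14 via λ: add p6.
From p15 via λ: add p9, p13.
From p6 via λ: add p10.
From p13 via λ: add p3.
From p10 via λ: add p11.
No new states can be added; the closed set is {p1, p3, p5, p6, p8, p9, p10, p11, p13, p14, p15, p17}.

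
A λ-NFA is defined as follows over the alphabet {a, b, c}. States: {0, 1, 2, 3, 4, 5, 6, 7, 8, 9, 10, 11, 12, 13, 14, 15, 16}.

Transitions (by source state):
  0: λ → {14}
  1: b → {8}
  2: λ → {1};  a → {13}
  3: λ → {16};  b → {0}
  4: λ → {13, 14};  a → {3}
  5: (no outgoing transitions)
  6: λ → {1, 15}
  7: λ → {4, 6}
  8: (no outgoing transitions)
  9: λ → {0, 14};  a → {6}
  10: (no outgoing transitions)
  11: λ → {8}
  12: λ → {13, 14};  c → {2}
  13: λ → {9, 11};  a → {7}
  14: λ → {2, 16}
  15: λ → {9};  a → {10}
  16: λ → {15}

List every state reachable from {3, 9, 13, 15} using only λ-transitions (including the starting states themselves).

{0, 1, 2, 3, 8, 9, 11, 13, 14, 15, 16}

Start with {3, 9, 13, 15}.
From 3 via λ: add 16.
From 9 via λ: add 0, 14.
From 13 via λ: add 11.
From 11 via λ: add 8.
From 14 via λ: add 2.
From 2 via λ: add 1.
No new states can be added; the closed set is {0, 1, 2, 3, 8, 9, 11, 13, 14, 15, 16}.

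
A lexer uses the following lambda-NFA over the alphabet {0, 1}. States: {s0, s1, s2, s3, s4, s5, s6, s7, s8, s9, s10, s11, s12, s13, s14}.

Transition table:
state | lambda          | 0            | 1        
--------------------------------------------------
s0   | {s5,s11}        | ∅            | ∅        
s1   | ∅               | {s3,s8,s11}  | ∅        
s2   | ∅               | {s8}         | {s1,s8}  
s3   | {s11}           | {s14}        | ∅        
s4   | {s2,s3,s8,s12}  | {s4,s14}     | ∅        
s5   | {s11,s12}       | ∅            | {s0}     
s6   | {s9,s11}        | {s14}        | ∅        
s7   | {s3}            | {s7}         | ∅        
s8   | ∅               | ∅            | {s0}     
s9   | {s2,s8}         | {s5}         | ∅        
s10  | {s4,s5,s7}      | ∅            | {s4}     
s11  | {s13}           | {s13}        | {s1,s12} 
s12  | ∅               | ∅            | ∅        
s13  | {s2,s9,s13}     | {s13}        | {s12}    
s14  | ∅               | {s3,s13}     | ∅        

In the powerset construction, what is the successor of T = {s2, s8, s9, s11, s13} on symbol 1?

{s0, s1, s2, s5, s8, s9, s11, s12, s13}

s2 on 1 → {s1, s8}.
s8 on 1 → {s0}.
s11 on 1 → {s1, s12}.
s13 on 1 → {s12}.
No 1-transition from s9.
Union after reading 1: {s0, s1, s8, s12}.
Now take the lambda-closure:
From s0 via lambda: add s5, s11.
From s11 via lambda: add s13.
From s13 via lambda: add s2, s9.
No new states can be added; the closed set is {s0, s1, s2, s5, s8, s9, s11, s12, s13}.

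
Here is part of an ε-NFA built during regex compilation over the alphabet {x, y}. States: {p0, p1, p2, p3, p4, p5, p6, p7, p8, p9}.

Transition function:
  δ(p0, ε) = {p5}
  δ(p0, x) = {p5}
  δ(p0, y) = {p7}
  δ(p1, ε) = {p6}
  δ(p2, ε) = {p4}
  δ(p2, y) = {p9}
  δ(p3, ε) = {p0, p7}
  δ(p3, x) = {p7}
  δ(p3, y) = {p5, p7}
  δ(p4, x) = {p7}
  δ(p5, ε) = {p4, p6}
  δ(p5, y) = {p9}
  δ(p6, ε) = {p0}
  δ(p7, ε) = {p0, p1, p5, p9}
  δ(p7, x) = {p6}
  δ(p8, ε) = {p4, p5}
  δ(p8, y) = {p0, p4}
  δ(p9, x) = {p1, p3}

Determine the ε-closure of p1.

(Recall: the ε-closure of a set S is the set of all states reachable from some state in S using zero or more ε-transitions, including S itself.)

Start with {p1}.
From p1 via ε: add p6.
From p6 via ε: add p0.
From p0 via ε: add p5.
From p5 via ε: add p4.
No new states can be added; the closed set is {p0, p1, p4, p5, p6}.

{p0, p1, p4, p5, p6}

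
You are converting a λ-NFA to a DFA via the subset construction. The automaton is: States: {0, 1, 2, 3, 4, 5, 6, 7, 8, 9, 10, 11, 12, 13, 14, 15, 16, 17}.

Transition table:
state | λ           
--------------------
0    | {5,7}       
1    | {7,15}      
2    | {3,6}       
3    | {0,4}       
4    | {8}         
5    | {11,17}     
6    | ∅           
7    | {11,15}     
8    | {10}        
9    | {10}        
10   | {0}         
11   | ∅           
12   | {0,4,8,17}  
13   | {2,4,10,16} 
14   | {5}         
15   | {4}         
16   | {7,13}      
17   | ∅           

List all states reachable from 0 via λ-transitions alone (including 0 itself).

{0, 4, 5, 7, 8, 10, 11, 15, 17}

Start with {0}.
From 0 via λ: add 5, 7.
From 5 via λ: add 11, 17.
From 7 via λ: add 15.
From 15 via λ: add 4.
From 4 via λ: add 8.
From 8 via λ: add 10.
No new states can be added; the closed set is {0, 4, 5, 7, 8, 10, 11, 15, 17}.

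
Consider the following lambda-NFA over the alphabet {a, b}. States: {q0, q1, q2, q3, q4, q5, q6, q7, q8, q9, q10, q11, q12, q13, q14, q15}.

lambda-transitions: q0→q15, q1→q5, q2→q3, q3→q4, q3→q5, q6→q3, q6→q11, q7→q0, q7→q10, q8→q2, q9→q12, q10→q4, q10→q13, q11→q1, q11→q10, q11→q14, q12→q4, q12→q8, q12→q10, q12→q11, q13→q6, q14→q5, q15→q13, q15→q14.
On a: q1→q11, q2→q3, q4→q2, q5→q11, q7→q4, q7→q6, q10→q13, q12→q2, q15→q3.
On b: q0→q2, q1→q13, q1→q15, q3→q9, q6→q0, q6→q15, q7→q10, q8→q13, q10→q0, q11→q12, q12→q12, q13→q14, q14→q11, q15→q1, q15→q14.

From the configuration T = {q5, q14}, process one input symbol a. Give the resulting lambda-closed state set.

{q1, q3, q4, q5, q6, q10, q11, q13, q14}

q5 on a → {q11}.
No a-transition from q14.
Union after reading a: {q11}.
Now take the lambda-closure:
From q11 via lambda: add q1, q10, q14.
From q1 via lambda: add q5.
From q10 via lambda: add q4, q13.
From q13 via lambda: add q6.
From q6 via lambda: add q3.
No new states can be added; the closed set is {q1, q3, q4, q5, q6, q10, q11, q13, q14}.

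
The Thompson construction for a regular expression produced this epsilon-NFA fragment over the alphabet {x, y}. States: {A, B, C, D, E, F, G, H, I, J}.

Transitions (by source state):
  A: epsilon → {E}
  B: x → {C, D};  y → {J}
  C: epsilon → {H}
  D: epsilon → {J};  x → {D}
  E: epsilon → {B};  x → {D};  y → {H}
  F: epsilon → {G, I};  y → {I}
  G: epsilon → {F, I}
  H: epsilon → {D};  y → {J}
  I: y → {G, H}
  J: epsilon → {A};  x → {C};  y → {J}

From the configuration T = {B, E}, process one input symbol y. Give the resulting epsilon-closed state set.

B on y → {J}.
E on y → {H}.
Union after reading y: {H, J}.
Now take the epsilon-closure:
From H via epsilon: add D.
From J via epsilon: add A.
From A via epsilon: add E.
From E via epsilon: add B.
No new states can be added; the closed set is {A, B, D, E, H, J}.

{A, B, D, E, H, J}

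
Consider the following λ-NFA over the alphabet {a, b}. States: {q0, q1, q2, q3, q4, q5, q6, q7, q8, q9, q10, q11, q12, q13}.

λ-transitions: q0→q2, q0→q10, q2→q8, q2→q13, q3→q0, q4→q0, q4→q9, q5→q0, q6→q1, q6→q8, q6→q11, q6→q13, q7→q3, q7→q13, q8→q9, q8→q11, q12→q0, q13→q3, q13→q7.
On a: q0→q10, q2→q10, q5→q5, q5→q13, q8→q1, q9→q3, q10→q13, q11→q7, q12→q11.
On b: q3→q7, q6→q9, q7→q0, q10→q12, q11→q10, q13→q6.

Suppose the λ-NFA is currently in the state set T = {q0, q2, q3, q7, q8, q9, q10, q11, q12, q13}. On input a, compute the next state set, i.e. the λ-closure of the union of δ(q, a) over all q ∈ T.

q0 on a → {q10}.
q2 on a → {q10}.
q8 on a → {q1}.
q9 on a → {q3}.
q10 on a → {q13}.
q11 on a → {q7}.
q12 on a → {q11}.
No a-transition from q3, q7, q13.
Union after reading a: {q1, q3, q7, q10, q11, q13}.
Now take the λ-closure:
From q3 via λ: add q0.
From q0 via λ: add q2.
From q2 via λ: add q8.
From q8 via λ: add q9.
No new states can be added; the closed set is {q0, q1, q2, q3, q7, q8, q9, q10, q11, q13}.

{q0, q1, q2, q3, q7, q8, q9, q10, q11, q13}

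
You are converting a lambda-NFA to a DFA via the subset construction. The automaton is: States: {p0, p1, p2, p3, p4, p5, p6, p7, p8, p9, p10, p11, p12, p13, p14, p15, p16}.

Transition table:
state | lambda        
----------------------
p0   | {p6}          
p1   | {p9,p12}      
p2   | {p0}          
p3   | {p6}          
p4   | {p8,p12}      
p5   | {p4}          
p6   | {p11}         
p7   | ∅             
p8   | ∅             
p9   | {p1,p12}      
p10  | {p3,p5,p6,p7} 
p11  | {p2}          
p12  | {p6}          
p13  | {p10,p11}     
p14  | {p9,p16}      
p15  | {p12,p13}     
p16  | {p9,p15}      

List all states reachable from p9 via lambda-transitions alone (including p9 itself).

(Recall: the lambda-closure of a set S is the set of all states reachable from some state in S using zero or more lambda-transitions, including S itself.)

{p0, p1, p2, p6, p9, p11, p12}

Start with {p9}.
From p9 via lambda: add p1, p12.
From p12 via lambda: add p6.
From p6 via lambda: add p11.
From p11 via lambda: add p2.
From p2 via lambda: add p0.
No new states can be added; the closed set is {p0, p1, p2, p6, p9, p11, p12}.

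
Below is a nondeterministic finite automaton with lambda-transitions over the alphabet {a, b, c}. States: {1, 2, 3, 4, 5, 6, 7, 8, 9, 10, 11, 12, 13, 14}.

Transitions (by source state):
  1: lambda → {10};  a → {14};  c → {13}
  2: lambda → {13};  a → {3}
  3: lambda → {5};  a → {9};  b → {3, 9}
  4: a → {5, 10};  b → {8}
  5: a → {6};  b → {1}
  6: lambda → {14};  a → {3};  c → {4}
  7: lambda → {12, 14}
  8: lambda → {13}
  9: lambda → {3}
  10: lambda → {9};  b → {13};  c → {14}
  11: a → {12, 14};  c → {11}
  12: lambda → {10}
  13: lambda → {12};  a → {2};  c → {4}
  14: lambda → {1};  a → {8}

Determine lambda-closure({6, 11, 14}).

{1, 3, 5, 6, 9, 10, 11, 14}

Start with {6, 11, 14}.
From 14 via lambda: add 1.
From 1 via lambda: add 10.
From 10 via lambda: add 9.
From 9 via lambda: add 3.
From 3 via lambda: add 5.
No new states can be added; the closed set is {1, 3, 5, 6, 9, 10, 11, 14}.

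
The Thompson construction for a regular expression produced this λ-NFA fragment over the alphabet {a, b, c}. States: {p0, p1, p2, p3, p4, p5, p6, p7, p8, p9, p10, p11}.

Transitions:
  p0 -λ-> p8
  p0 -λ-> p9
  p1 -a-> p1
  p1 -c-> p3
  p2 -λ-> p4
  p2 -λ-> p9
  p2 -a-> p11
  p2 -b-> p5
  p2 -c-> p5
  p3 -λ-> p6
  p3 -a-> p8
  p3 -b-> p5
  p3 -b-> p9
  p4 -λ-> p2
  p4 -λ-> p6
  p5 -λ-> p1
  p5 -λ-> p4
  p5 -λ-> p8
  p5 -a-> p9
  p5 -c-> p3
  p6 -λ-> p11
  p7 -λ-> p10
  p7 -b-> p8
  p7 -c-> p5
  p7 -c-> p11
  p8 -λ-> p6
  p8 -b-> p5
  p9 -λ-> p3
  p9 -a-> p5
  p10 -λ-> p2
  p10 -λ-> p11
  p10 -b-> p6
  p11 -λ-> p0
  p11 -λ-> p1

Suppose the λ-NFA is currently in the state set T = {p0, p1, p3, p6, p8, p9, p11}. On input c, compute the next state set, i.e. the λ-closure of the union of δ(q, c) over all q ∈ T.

p1 on c → {p3}.
No c-transition from p0, p3, p6, p8, p9, p11.
Union after reading c: {p3}.
Now take the λ-closure:
From p3 via λ: add p6.
From p6 via λ: add p11.
From p11 via λ: add p0, p1.
From p0 via λ: add p8, p9.
No new states can be added; the closed set is {p0, p1, p3, p6, p8, p9, p11}.

{p0, p1, p3, p6, p8, p9, p11}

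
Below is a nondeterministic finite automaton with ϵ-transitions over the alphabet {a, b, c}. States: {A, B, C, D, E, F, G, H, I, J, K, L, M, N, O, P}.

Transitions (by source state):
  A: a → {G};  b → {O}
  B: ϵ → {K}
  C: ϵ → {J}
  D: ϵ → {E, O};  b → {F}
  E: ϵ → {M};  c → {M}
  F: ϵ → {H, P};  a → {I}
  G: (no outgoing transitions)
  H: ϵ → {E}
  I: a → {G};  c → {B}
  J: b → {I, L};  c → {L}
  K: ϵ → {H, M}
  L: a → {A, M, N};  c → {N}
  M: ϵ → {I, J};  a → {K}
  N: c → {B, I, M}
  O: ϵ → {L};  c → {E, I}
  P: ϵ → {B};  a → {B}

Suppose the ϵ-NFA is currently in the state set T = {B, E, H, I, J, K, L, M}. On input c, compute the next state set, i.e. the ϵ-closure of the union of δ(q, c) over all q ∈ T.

E on c → {M}.
I on c → {B}.
J on c → {L}.
L on c → {N}.
No c-transition from B, H, K, M.
Union after reading c: {B, L, M, N}.
Now take the ϵ-closure:
From B via ϵ: add K.
From M via ϵ: add I, J.
From K via ϵ: add H.
From H via ϵ: add E.
No new states can be added; the closed set is {B, E, H, I, J, K, L, M, N}.

{B, E, H, I, J, K, L, M, N}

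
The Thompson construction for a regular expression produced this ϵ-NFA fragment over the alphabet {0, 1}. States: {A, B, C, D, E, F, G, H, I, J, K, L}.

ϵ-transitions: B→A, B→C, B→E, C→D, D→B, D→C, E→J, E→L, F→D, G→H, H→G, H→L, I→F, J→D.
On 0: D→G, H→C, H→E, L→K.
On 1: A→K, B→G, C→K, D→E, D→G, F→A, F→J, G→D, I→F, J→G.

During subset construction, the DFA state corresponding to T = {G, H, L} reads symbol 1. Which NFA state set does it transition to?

{A, B, C, D, E, J, L}

G on 1 → {D}.
No 1-transition from H, L.
Union after reading 1: {D}.
Now take the ϵ-closure:
From D via ϵ: add B, C.
From B via ϵ: add A, E.
From E via ϵ: add J, L.
No new states can be added; the closed set is {A, B, C, D, E, J, L}.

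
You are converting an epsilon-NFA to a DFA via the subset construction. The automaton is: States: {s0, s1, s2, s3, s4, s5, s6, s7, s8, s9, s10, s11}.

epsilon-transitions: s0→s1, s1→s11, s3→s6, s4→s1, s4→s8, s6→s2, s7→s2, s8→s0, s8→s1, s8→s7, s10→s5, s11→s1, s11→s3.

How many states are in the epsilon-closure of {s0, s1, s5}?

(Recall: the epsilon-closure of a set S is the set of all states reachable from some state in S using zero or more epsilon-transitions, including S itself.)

7

Start with {s0, s1, s5}.
From s1 via epsilon: add s11.
From s11 via epsilon: add s3.
From s3 via epsilon: add s6.
From s6 via epsilon: add s2.
epsilon-closure = {s0, s1, s2, s3, s5, s6, s11}, which has 7 states.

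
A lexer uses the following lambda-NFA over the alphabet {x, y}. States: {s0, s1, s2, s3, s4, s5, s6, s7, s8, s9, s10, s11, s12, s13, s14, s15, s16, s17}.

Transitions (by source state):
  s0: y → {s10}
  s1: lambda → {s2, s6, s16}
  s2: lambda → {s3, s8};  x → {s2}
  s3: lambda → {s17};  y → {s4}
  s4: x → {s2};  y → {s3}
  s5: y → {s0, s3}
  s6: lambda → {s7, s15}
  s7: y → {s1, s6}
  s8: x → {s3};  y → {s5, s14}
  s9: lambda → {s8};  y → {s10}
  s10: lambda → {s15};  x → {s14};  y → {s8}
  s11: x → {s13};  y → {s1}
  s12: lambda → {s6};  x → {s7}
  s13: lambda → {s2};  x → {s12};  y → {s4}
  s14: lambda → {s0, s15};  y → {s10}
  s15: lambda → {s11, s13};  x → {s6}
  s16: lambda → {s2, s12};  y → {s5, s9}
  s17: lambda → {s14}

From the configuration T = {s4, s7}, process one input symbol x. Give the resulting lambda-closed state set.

s4 on x → {s2}.
No x-transition from s7.
Union after reading x: {s2}.
Now take the lambda-closure:
From s2 via lambda: add s3, s8.
From s3 via lambda: add s17.
From s17 via lambda: add s14.
From s14 via lambda: add s0, s15.
From s15 via lambda: add s11, s13.
No new states can be added; the closed set is {s0, s2, s3, s8, s11, s13, s14, s15, s17}.

{s0, s2, s3, s8, s11, s13, s14, s15, s17}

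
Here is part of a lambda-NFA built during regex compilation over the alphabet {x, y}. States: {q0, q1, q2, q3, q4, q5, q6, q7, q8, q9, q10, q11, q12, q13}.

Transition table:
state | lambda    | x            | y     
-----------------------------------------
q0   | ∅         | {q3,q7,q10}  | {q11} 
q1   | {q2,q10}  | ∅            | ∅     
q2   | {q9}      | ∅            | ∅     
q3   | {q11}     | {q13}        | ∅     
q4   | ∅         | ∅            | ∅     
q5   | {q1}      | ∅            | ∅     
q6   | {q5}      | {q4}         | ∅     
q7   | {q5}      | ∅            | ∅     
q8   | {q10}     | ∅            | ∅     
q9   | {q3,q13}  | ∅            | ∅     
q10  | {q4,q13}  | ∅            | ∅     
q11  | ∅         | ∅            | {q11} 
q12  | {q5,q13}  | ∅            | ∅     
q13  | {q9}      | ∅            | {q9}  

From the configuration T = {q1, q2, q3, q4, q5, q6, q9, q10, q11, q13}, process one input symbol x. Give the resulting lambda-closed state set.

q3 on x → {q13}.
q6 on x → {q4}.
No x-transition from q1, q2, q4, q5, q9, q10, q11, q13.
Union after reading x: {q4, q13}.
Now take the lambda-closure:
From q13 via lambda: add q9.
From q9 via lambda: add q3.
From q3 via lambda: add q11.
No new states can be added; the closed set is {q3, q4, q9, q11, q13}.

{q3, q4, q9, q11, q13}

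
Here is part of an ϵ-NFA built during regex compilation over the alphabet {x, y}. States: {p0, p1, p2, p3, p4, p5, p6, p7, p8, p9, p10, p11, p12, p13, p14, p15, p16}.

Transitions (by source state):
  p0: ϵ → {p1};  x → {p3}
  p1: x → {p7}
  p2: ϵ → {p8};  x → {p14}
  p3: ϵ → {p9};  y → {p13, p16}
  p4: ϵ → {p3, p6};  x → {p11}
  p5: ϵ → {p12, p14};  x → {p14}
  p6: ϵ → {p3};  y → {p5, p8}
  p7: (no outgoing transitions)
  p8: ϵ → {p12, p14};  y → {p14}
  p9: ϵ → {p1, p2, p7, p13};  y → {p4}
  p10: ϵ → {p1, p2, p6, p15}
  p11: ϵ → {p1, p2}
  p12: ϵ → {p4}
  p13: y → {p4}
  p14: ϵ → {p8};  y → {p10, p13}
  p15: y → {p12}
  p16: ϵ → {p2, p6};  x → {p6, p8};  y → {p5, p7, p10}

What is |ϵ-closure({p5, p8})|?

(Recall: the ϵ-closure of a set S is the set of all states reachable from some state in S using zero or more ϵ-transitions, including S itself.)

Start with {p5, p8}.
From p5 via ϵ: add p12, p14.
From p12 via ϵ: add p4.
From p4 via ϵ: add p3, p6.
From p3 via ϵ: add p9.
From p9 via ϵ: add p1, p2, p7, p13.
ϵ-closure = {p1, p2, p3, p4, p5, p6, p7, p8, p9, p12, p13, p14}, which has 12 states.

12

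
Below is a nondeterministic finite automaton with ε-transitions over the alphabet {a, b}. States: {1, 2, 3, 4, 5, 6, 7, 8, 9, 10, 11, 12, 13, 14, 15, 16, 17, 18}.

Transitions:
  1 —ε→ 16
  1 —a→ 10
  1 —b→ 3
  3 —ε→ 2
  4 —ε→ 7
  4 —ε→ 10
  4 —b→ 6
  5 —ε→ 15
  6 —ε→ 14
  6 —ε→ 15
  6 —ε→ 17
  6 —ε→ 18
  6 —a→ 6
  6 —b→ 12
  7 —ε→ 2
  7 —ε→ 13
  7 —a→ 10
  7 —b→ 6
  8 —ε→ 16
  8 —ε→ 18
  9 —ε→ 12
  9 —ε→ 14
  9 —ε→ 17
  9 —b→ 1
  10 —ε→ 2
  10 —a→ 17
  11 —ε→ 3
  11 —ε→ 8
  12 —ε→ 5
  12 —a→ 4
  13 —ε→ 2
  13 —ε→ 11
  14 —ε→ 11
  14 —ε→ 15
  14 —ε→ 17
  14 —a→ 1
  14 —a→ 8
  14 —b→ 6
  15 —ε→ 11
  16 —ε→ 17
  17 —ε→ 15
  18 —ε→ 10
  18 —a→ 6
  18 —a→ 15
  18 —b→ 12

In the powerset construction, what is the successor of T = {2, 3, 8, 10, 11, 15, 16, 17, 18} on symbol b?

18 on b → {12}.
No b-transition from 2, 3, 8, 10, 11, 15, 16, 17.
Union after reading b: {12}.
Now take the ε-closure:
From 12 via ε: add 5.
From 5 via ε: add 15.
From 15 via ε: add 11.
From 11 via ε: add 3, 8.
From 3 via ε: add 2.
From 8 via ε: add 16, 18.
From 16 via ε: add 17.
From 18 via ε: add 10.
No new states can be added; the closed set is {2, 3, 5, 8, 10, 11, 12, 15, 16, 17, 18}.

{2, 3, 5, 8, 10, 11, 12, 15, 16, 17, 18}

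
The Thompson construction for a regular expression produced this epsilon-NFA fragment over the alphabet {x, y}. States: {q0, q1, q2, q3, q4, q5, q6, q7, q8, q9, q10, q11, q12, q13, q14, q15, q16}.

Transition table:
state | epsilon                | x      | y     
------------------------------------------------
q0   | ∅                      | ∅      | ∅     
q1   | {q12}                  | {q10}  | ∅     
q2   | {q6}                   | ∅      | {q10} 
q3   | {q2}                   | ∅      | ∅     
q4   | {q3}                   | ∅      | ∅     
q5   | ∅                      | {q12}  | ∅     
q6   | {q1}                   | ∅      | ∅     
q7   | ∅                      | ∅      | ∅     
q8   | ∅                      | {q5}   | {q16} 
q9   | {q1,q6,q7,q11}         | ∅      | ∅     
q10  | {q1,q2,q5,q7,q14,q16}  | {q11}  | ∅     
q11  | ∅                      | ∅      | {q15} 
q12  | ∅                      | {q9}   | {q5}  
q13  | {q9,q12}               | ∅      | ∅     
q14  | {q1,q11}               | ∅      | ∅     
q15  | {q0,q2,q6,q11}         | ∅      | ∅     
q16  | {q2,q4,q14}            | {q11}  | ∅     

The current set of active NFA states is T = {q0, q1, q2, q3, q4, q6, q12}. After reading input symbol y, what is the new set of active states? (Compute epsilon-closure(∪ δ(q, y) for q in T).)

q2 on y → {q10}.
q12 on y → {q5}.
No y-transition from q0, q1, q3, q4, q6.
Union after reading y: {q5, q10}.
Now take the epsilon-closure:
From q10 via epsilon: add q1, q2, q7, q14, q16.
From q1 via epsilon: add q12.
From q2 via epsilon: add q6.
From q14 via epsilon: add q11.
From q16 via epsilon: add q4.
From q4 via epsilon: add q3.
No new states can be added; the closed set is {q1, q2, q3, q4, q5, q6, q7, q10, q11, q12, q14, q16}.

{q1, q2, q3, q4, q5, q6, q7, q10, q11, q12, q14, q16}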